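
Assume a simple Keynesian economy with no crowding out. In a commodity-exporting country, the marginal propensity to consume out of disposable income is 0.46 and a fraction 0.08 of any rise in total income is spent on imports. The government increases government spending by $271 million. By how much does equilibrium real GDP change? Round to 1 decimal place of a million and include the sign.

Expenditure multiplier = 1/(1 − c + m) = 1/(1 − 0.46 + 0.08) = 1/0.62 ≈ 1.613.
ΔY = k × ΔG = (+$271 million) / 0.62 ≈ +$437.1 million.

+$437.1 million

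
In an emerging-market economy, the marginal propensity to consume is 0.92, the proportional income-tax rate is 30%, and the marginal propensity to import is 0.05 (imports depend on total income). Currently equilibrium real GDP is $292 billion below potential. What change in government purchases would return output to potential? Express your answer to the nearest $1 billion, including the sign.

+$119 billion

Spending multiplier = 1/(1 − c(1−t) + m) = 1/(1 − 0.92×0.7 + 0.05) = 1/0.406 ≈ 2.463.
Need ΔY = +$292 billion, so ΔG = ΔY/k = (+$292 billion) × 0.406 ≈ +$119 billion.
The government should increase government purchases by $119 billion.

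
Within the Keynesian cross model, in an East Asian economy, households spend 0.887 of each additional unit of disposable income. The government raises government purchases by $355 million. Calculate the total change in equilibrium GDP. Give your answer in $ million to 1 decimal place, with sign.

Expenditure multiplier = 1/(1 − MPC) = 1/(1 − 0.887) = 1/0.113 ≈ 8.85.
ΔY = k × ΔG = (+$355 million) / 0.113 ≈ +$3,141.6 million.

+$3,141.6 million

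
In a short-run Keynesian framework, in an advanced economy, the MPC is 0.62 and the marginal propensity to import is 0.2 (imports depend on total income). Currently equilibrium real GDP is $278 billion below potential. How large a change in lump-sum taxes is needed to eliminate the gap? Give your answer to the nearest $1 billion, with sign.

Spending multiplier = 1/(1 − c + m) = 1/(1 − 0.62 + 0.2) = 1/0.58 ≈ 1.724.
Tax multiplier = −c·k = −0.62/0.58 ≈ −1.069. Need ΔY = +$278 billion, so ΔT = ΔY/(−c·k) = −(+$278 billion) × 0.58 / 0.62 ≈ −$260 billion.
The government should cut lump-sum taxes by $260 billion.

−$260 billion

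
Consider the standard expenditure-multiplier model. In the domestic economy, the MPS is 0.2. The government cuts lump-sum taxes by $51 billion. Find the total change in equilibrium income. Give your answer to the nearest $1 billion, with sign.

+$204 billion

MPC = 1 − MPS = 1 − 0.2 = 0.8.
A lump-sum tax change of −$51 billion shifts disposable income by +$51 billion; first-round consumption changes by −c × ΔT = −0.8 × (−$51 billion) = +$40.8 billion.
Expenditure multiplier = 1/(1 − MPC) = 1/(1 − 0.8) = 1/0.2 = 5.
The tax multiplier is −c × k = −4, so ΔY = k × (−c·ΔT) = (+$40.8 billion) / 0.2 = +$204 billion.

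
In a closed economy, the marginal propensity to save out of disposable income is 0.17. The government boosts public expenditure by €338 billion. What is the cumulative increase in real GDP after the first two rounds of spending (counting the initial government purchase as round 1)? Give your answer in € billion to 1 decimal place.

€618.5 billion

MPC = 1 − MPS = 1 − 0.17 = 0.83.
Round 1 adds ΔG = €338 billion; each later round is MPC = 0.83 times the previous.
After 2 rounds: 338 + 280.54 = ΔG·(1 − c^2)/(1 − c) = 338 × (1 − 0.6889)/0.17 ≈ €618.5 billion.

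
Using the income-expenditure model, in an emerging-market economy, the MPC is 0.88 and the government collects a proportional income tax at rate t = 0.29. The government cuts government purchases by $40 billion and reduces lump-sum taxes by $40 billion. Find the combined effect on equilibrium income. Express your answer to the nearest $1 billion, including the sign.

Expenditure multiplier = 1/(1 − c(1−t)) = 1/(1 − 0.88×0.71) = 1/0.3752 ≈ 2.665.
ΔG contributes k·ΔG = (−$40 billion) / 0.3752 ≈ −$106.6 billion.
ΔT of −$40 billion changes first-round spending by −c·ΔT = +$35.2 billion, contributing k·(−c·ΔT) = (+$35.2 billion) / 0.3752 ≈ +$93.8 billion.
Net ΔY = k(ΔG − c·ΔT) = (−$4.8 billion) / 0.3752 ≈ −$13 billion.

−$13 billion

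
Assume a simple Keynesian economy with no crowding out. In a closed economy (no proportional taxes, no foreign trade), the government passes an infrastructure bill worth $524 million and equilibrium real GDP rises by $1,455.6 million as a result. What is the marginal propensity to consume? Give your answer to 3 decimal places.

Implied spending multiplier k = ΔY/ΔG = 1,455.6/524 ≈ 2.7779.
Since k = 1/(1 − MPC), MPC = 1 − 1/k = 1 − ΔG/ΔY = 1 − 524/1,455.6 ≈ 0.640.

0.640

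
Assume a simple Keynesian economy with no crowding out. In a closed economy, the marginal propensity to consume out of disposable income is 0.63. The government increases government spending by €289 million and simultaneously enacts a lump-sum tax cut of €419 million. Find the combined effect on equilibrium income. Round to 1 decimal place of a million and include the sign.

+€1,494.5 million

Expenditure multiplier = 1/(1 − MPC) = 1/(1 − 0.63) = 1/0.37 ≈ 2.703.
ΔG contributes k·ΔG = (+€289 million) / 0.37 ≈ +€781.1 million.
ΔT of −€419 million changes first-round spending by −c·ΔT = +€263.97 million, contributing k·(−c·ΔT) = (+€263.97 million) / 0.37 ≈ +€713.4 million.
Net ΔY = k(ΔG − c·ΔT) = (+€552.97 million) / 0.37 ≈ +€1,494.5 million.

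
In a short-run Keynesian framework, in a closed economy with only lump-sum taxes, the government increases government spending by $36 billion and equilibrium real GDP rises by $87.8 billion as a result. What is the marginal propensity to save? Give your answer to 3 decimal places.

Implied spending multiplier k = ΔY/ΔG = 87.8/36 ≈ 2.4389.
Since k = 1/(1 − MPC), MPC = 1 − 1/k = 1 − ΔG/ΔY = 1 − 36/87.8 ≈ 0.590.
MPS = 1 − MPC = 0.410.

0.410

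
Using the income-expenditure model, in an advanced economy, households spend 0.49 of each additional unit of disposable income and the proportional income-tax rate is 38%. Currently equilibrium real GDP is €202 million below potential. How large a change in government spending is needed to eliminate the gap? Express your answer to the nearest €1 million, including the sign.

+€141 million

Spending multiplier = 1/(1 − c(1−t)) = 1/(1 − 0.49×0.62) = 1/0.6962 ≈ 1.436.
Need ΔY = +€202 million, so ΔG = ΔY/k = (+€202 million) × 0.6962 ≈ +€141 million.
The government should increase government spending by €141 million.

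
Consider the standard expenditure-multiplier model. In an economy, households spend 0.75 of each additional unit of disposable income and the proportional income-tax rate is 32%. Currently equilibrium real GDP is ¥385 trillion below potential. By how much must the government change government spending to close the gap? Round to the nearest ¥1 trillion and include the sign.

+¥189 trillion

Spending multiplier = 1/(1 − c(1−t)) = 1/(1 − 0.75×0.68) = 1/0.49 ≈ 2.041.
Need ΔY = +¥385 trillion, so ΔG = ΔY/k = (+¥385 trillion) × 0.49 ≈ +¥189 trillion.
The government should increase government spending by ¥189 trillion.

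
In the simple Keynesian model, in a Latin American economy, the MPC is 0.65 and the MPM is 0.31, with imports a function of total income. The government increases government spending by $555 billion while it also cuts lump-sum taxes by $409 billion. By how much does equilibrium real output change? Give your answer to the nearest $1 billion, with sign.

+$1,244 billion

Expenditure multiplier = 1/(1 − c + m) = 1/(1 − 0.65 + 0.31) = 1/0.66 ≈ 1.515.
ΔG contributes k·ΔG = (+$555 billion) / 0.66 ≈ +$840.9 billion.
ΔT of −$409 billion changes first-round spending by −c·ΔT = +$265.85 billion, contributing k·(−c·ΔT) = (+$265.85 billion) / 0.66 ≈ +$402.8 billion.
Net ΔY = k(ΔG − c·ΔT) = (+$820.85 billion) / 0.66 ≈ +$1,244 billion.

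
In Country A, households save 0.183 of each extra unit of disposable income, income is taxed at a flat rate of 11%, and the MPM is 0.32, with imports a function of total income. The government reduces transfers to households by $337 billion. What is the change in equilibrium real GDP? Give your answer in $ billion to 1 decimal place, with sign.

MPC = 1 − MPS = 1 − 0.183 = 0.817.
The transfer change shifts disposable income by −$337 billion, so first-round consumption changes by c·ΔTR = 0.817 × (−$337 billion) = −$275.329 billion.
Expenditure multiplier = 1/(1 − c(1−t) + m) = 1/(1 − 0.817×0.89 + 0.32) = 1/0.59287 ≈ 1.687.
The transfer multiplier is c × k ≈ 1.378, so ΔY = k × (c·ΔTR) = (−$275.329 billion) / 0.59287 ≈ −$464.4 billion.

−$464.4 billion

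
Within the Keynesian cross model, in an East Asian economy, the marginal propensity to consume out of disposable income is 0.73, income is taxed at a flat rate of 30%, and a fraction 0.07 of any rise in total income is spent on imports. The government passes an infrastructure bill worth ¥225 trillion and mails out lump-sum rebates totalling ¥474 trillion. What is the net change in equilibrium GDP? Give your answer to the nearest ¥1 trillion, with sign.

+¥1,022 trillion

Expenditure multiplier = 1/(1 − c(1−t) + m) = 1/(1 − 0.73×0.7 + 0.07) = 1/0.559 ≈ 1.789.
ΔG contributes k·ΔG = (+¥225 trillion) / 0.559 ≈ +¥402.5 trillion.
ΔT of −¥474 trillion changes first-round spending by −c·ΔT = +¥346.02 trillion, contributing k·(−c·ΔT) = (+¥346.02 trillion) / 0.559 ≈ +¥619 trillion.
Net ΔY = k(ΔG − c·ΔT) = (+¥571.02 trillion) / 0.559 ≈ +¥1,022 trillion.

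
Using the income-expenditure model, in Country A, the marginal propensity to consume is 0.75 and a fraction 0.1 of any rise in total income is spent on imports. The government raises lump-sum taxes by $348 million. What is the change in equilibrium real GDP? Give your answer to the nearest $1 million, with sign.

−$746 million

A lump-sum tax change of +$348 million shifts disposable income by −$348 million; first-round consumption changes by −c × ΔT = −0.75 × (+$348 million) = −$261 million.
Expenditure multiplier = 1/(1 − c + m) = 1/(1 − 0.75 + 0.1) = 1/0.35 ≈ 2.857.
The tax multiplier is −c × k ≈ −2.143, so ΔY = k × (−c·ΔT) = (−$261 million) / 0.35 ≈ −$746 million.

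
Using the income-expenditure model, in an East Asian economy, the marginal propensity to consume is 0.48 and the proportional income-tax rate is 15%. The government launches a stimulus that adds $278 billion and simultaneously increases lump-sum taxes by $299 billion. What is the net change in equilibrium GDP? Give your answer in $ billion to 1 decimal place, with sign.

Expenditure multiplier = 1/(1 − c(1−t)) = 1/(1 − 0.48×0.85) = 1/0.592 ≈ 1.689.
ΔG contributes k·ΔG = (+$278 billion) / 0.592 ≈ +$469.6 billion.
ΔT of +$299 billion changes first-round spending by −c·ΔT = −$143.52 billion, contributing k·(−c·ΔT) = (−$143.52 billion) / 0.592 ≈ −$242.4 billion.
Net ΔY = k(ΔG − c·ΔT) = (+$134.48 billion) / 0.592 ≈ +$227.2 billion.

+$227.2 billion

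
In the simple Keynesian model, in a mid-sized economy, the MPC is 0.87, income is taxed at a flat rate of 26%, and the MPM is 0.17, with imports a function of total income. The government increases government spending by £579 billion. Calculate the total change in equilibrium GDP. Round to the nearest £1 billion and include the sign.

+£1,100 billion

Government-spending multiplier = 1/(1 − c(1−t) + m) = 1/(1 − 0.87×0.74 + 0.17) = 1/0.5262 ≈ 1.9.
ΔY = k × ΔG = (+£579 billion) / 0.5262 ≈ +£1,100 billion.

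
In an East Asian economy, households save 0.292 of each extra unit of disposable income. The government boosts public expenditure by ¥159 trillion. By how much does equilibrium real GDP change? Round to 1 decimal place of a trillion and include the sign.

MPC = 1 − MPS = 1 − 0.292 = 0.708.
Expenditure multiplier = 1/(1 − MPC) = 1/(1 − 0.708) = 1/0.292 ≈ 3.425.
ΔY = k × ΔG = (+¥159 trillion) / 0.292 ≈ +¥544.5 trillion.

+¥544.5 trillion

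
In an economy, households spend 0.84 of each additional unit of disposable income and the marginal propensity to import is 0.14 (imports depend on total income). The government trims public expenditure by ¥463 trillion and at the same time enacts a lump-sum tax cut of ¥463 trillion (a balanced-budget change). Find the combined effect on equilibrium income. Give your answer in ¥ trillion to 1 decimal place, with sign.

−¥246.9 trillion

Expenditure multiplier = 1/(1 − c + m) = 1/(1 − 0.84 + 0.14) = 1/0.3 ≈ 3.333.
ΔG contributes k·ΔG = (−¥463 trillion) / 0.3 ≈ −¥1,543.3 trillion.
ΔT of −¥463 trillion changes first-round spending by −c·ΔT = +¥388.92 trillion, contributing k·(−c·ΔT) = (+¥388.92 trillion) / 0.3 = +¥1,296.4 trillion.
Net ΔY = k(ΔG − c·ΔT) = (−¥74.08 trillion) / 0.3 ≈ −¥246.9 trillion.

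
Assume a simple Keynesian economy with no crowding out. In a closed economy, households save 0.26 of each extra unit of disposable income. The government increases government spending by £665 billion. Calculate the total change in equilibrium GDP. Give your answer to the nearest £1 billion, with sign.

MPC = 1 − MPS = 1 − 0.26 = 0.74.
Government-spending multiplier = 1/(1 − MPC) = 1/(1 − 0.74) = 1/0.26 ≈ 3.846.
ΔY = k × ΔG = (+£665 billion) / 0.26 ≈ +£2,558 billion.

+£2,558 billion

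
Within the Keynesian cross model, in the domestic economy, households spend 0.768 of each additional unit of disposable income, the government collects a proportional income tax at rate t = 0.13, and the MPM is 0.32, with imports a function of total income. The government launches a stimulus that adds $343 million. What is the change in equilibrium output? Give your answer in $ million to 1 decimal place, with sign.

+$526.2 million

Government-spending multiplier = 1/(1 − c(1−t) + m) = 1/(1 − 0.768×0.87 + 0.32) = 1/0.65184 ≈ 1.534.
ΔY = k × ΔG = (+$343 million) / 0.65184 ≈ +$526.2 million.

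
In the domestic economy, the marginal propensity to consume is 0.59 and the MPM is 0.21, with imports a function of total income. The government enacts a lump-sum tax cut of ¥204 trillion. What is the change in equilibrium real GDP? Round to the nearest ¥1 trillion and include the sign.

+¥194 trillion

A lump-sum tax change of −¥204 trillion shifts disposable income by +¥204 trillion; first-round consumption changes by −c × ΔT = −0.59 × (−¥204 trillion) = +¥120.36 trillion.
Expenditure multiplier = 1/(1 − c + m) = 1/(1 − 0.59 + 0.21) = 1/0.62 ≈ 1.613.
The tax multiplier is −c × k ≈ −0.952, so ΔY = k × (−c·ΔT) = (+¥120.36 trillion) / 0.62 ≈ +¥194 trillion.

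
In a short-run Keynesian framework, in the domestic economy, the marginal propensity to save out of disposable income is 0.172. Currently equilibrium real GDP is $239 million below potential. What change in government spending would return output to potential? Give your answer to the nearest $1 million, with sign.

MPC = 1 − MPS = 1 − 0.172 = 0.828.
Spending multiplier = 1/(1 − MPC) = 1/(1 − 0.828) = 1/0.172 ≈ 5.814.
Need ΔY = +$239 million, so ΔG = ΔY/k = (+$239 million) × 0.172 ≈ +$41 million.
The government should increase government spending by $41 million.

+$41 million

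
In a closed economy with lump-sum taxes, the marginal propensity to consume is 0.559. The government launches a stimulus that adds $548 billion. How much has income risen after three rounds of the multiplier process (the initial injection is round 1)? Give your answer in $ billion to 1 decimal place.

Round 1 adds ΔG = $548 billion; each later round is MPC = 0.559 times the previous.
After 3 rounds: 548 + 306.332 + 171.239588 = ΔG·(1 − c^3)/(1 − c) = 548 × (1 − 0.174676879)/0.441 ≈ $1,025.6 billion.

$1,025.6 billion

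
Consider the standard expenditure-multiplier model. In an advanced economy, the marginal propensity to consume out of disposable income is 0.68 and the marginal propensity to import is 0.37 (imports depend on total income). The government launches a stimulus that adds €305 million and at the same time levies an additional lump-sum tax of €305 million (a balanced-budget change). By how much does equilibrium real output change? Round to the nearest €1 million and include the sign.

Expenditure multiplier = 1/(1 − c + m) = 1/(1 − 0.68 + 0.37) = 1/0.69 ≈ 1.449.
ΔG contributes k·ΔG = (+€305 million) / 0.69 ≈ +€442 million.
ΔT of +€305 million changes first-round spending by −c·ΔT = −€207.4 million, contributing k·(−c·ΔT) = (−€207.4 million) / 0.69 ≈ −€300.6 million.
Net ΔY = k(ΔG − c·ΔT) = (+€97.6 million) / 0.69 ≈ +€141 million.

+€141 million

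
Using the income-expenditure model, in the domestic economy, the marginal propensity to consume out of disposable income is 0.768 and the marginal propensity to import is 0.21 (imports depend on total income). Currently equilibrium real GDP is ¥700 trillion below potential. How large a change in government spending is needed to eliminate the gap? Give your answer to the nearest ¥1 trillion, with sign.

Spending multiplier = 1/(1 − c + m) = 1/(1 − 0.768 + 0.21) = 1/0.442 ≈ 2.262.
Need ΔY = +¥700 trillion, so ΔG = ΔY/k = (+¥700 trillion) × 0.442 ≈ +¥309 trillion.
The government should increase government spending by ¥309 trillion.

+¥309 trillion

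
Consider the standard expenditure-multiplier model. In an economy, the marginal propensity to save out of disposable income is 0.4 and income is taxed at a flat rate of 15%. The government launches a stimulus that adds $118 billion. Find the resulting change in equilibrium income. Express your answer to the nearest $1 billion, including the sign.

+$241 billion

MPC = 1 − MPS = 1 − 0.4 = 0.6.
Government-spending multiplier = 1/(1 − c(1−t)) = 1/(1 − 0.6×0.85) = 1/0.49 ≈ 2.041.
ΔY = k × ΔG = (+$118 billion) / 0.49 ≈ +$241 billion.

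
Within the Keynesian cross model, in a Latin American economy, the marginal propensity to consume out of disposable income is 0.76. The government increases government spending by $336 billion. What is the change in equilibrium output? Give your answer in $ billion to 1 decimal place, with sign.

+$1,400.0 billion

Government-spending multiplier = 1/(1 − MPC) = 1/(1 − 0.76) = 1/0.24 ≈ 4.167.
ΔY = k × ΔG = (+$336 billion) / 0.24 = +$1,400 billion.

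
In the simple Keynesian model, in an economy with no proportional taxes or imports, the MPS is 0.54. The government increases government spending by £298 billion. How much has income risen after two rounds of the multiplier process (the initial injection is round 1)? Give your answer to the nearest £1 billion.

£435 billion

MPC = 1 − MPS = 1 − 0.54 = 0.46.
Round 1 adds ΔG = £298 billion; each later round is MPC = 0.46 times the previous.
After 2 rounds: 298 + 137.08 = ΔG·(1 − c^2)/(1 − c) = 298 × (1 − 0.2116)/0.54 ≈ £435 billion.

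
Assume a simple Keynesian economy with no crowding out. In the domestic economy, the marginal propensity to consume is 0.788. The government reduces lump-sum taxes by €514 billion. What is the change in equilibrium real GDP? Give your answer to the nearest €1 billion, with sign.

+€1,911 billion

A lump-sum tax change of −€514 billion shifts disposable income by +€514 billion; first-round consumption changes by −c × ΔT = −0.788 × (−€514 billion) = +€405.032 billion.
Expenditure multiplier = 1/(1 − MPC) = 1/(1 − 0.788) = 1/0.212 ≈ 4.717.
The tax multiplier is −c × k ≈ −3.717, so ΔY = k × (−c·ΔT) = (+€405.032 billion) / 0.212 ≈ +€1,911 billion.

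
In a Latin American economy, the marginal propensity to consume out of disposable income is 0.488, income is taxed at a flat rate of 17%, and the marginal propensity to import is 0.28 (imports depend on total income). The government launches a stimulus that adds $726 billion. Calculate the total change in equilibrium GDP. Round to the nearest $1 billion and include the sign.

Government-spending multiplier = 1/(1 − c(1−t) + m) = 1/(1 − 0.488×0.83 + 0.28) = 1/0.87496 ≈ 1.143.
ΔY = k × ΔG = (+$726 billion) / 0.87496 ≈ +$830 billion.

+$830 billion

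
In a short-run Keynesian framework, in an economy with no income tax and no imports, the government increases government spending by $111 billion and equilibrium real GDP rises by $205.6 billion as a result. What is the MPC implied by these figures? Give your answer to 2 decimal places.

Implied spending multiplier k = ΔY/ΔG = 205.6/111 ≈ 1.8523.
Since k = 1/(1 − MPC), MPC = 1 − 1/k = 1 − ΔG/ΔY = 1 − 111/205.6 ≈ 0.46.

0.46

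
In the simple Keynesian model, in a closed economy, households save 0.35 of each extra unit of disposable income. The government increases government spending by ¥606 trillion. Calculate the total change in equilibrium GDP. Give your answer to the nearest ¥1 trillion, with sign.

+¥1,731 trillion

MPC = 1 − MPS = 1 − 0.35 = 0.65.
Spending multiplier = 1/(1 − MPC) = 1/(1 − 0.65) = 1/0.35 ≈ 2.857.
ΔY = k × ΔG = (+¥606 trillion) / 0.35 ≈ +¥1,731 trillion.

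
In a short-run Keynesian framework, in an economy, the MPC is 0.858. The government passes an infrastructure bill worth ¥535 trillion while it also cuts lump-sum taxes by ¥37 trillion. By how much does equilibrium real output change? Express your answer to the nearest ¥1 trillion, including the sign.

+¥3,991 trillion

Expenditure multiplier = 1/(1 − MPC) = 1/(1 − 0.858) = 1/0.142 ≈ 7.042.
ΔG contributes k·ΔG = (+¥535 trillion) / 0.142 ≈ +¥3,767.6 trillion.
ΔT of −¥37 trillion changes first-round spending by −c·ΔT = +¥31.746 trillion, contributing k·(−c·ΔT) = (+¥31.746 trillion) / 0.142 ≈ +¥223.6 trillion.
Net ΔY = k(ΔG − c·ΔT) = (+¥566.746 trillion) / 0.142 ≈ +¥3,991 trillion.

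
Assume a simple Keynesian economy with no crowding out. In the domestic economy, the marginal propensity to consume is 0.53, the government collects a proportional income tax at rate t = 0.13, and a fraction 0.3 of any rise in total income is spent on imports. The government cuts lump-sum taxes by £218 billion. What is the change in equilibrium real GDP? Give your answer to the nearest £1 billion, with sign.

+£138 billion

A lump-sum tax change of −£218 billion shifts disposable income by +£218 billion; first-round consumption changes by −c × ΔT = −0.53 × (−£218 billion) = +£115.54 billion.
Expenditure multiplier = 1/(1 − c(1−t) + m) = 1/(1 − 0.53×0.87 + 0.3) = 1/0.8389 ≈ 1.192.
The tax multiplier is −c × k ≈ −0.632, so ΔY = k × (−c·ΔT) = (+£115.54 billion) / 0.8389 ≈ +£138 billion.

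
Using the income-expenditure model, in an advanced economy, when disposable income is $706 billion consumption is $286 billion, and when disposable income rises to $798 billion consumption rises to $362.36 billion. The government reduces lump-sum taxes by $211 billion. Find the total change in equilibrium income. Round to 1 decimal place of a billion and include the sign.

MPC = ΔC/ΔYd = (362.36 − 286)/(798 − 706) = 76.36/92 = 0.83.
A lump-sum tax change of −$211 billion shifts disposable income by +$211 billion; first-round consumption changes by −c × ΔT = −0.83 × (−$211 billion) = +$175.13 billion.
Expenditure multiplier = 1/(1 − MPC) = 1/(1 − 0.83) = 1/0.17 ≈ 5.882.
The tax multiplier is −c × k ≈ −4.882, so ΔY = k × (−c·ΔT) = (+$175.13 billion) / 0.17 ≈ +$1,030.2 billion.

+$1,030.2 billion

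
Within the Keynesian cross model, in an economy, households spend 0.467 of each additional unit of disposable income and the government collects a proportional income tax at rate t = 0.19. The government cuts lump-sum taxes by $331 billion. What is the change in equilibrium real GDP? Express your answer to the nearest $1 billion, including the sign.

+$249 billion

A lump-sum tax change of −$331 billion shifts disposable income by +$331 billion; first-round consumption changes by −c × ΔT = −0.467 × (−$331 billion) = +$154.577 billion.
Expenditure multiplier = 1/(1 − c(1−t)) = 1/(1 − 0.467×0.81) = 1/0.62173 ≈ 1.608.
The tax multiplier is −c × k ≈ −0.751, so ΔY = k × (−c·ΔT) = (+$154.577 billion) / 0.62173 ≈ +$249 billion.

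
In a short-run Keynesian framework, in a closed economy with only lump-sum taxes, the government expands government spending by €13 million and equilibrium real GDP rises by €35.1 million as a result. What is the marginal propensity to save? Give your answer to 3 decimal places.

0.370

Implied spending multiplier k = ΔY/ΔG = 35.1/13 = 2.7.
Since k = 1/(1 − MPC), MPC = 1 − 1/k = 1 − ΔG/ΔY = 1 − 13/35.1 ≈ 0.630.
MPS = 1 − MPC = 0.370.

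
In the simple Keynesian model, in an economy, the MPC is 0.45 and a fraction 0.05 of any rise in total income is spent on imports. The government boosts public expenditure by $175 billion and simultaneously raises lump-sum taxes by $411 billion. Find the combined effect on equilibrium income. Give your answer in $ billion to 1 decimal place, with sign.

−$16.6 billion

Expenditure multiplier = 1/(1 − c + m) = 1/(1 − 0.45 + 0.05) = 1/0.6 ≈ 1.667.
ΔG contributes k·ΔG = (+$175 billion) / 0.6 ≈ +$291.7 billion.
ΔT of +$411 billion changes first-round spending by −c·ΔT = −$184.95 billion, contributing k·(−c·ΔT) = (−$184.95 billion) / 0.6 ≈ −$308.3 billion.
Net ΔY = k(ΔG − c·ΔT) = (−$9.95 billion) / 0.6 ≈ −$16.6 billion.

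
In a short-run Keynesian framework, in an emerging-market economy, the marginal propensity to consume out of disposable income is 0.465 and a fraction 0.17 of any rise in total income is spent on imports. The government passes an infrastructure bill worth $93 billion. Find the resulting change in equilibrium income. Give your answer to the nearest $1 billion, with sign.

Government-spending multiplier = 1/(1 − c + m) = 1/(1 − 0.465 + 0.17) = 1/0.705 ≈ 1.418.
ΔY = k × ΔG = (+$93 billion) / 0.705 ≈ +$132 billion.

+$132 billion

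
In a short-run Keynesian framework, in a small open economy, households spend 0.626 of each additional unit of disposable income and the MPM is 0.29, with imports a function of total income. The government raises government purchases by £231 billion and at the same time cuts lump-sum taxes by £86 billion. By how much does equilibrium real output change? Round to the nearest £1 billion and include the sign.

+£429 billion

Expenditure multiplier = 1/(1 − c + m) = 1/(1 − 0.626 + 0.29) = 1/0.664 ≈ 1.506.
ΔG contributes k·ΔG = (+£231 billion) / 0.664 ≈ +£347.9 billion.
ΔT of −£86 billion changes first-round spending by −c·ΔT = +£53.836 billion, contributing k·(−c·ΔT) = (+£53.836 billion) / 0.664 ≈ +£81.1 billion.
Net ΔY = k(ΔG − c·ΔT) = (+£284.836 billion) / 0.664 ≈ +£429 billion.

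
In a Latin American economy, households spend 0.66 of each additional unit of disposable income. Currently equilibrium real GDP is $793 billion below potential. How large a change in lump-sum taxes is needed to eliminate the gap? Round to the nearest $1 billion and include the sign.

−$409 billion

Spending multiplier = 1/(1 − MPC) = 1/(1 − 0.66) = 1/0.34 ≈ 2.941.
Tax multiplier = −c·k = −0.66/0.34 ≈ −1.941. Need ΔY = +$793 billion, so ΔT = ΔY/(−c·k) = −(+$793 billion) × 0.34 / 0.66 ≈ −$409 billion.
The government should cut lump-sum taxes by $409 billion.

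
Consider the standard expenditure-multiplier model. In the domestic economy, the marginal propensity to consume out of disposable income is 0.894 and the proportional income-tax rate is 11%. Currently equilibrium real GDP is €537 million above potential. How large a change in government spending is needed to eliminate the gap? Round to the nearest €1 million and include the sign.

Spending multiplier = 1/(1 − c(1−t)) = 1/(1 − 0.894×0.89) = 1/0.20434 ≈ 4.894.
Need ΔY = −€537 million, so ΔG = ΔY/k = (−€537 million) × 0.20434 ≈ −€110 million.
The government should cut government spending by €110 million.

−€110 million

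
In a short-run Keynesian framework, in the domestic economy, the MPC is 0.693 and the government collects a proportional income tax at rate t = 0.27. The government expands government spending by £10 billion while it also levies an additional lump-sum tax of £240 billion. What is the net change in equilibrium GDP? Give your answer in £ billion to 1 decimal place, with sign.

−£316.4 billion

Expenditure multiplier = 1/(1 − c(1−t)) = 1/(1 − 0.693×0.73) = 1/0.49411 ≈ 2.024.
ΔG contributes k·ΔG = (+£10 billion) / 0.49411 ≈ +£20.2 billion.
ΔT of +£240 billion changes first-round spending by −c·ΔT = −£166.32 billion, contributing k·(−c·ΔT) = (−£166.32 billion) / 0.49411 ≈ −£336.6 billion.
Net ΔY = k(ΔG − c·ΔT) = (−£156.32 billion) / 0.49411 ≈ −£316.4 billion.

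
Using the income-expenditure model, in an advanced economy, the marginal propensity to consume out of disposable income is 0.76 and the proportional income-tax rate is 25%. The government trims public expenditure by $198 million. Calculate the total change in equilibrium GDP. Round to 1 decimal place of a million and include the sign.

Spending multiplier = 1/(1 − c(1−t)) = 1/(1 − 0.76×0.75) = 1/0.43 ≈ 2.326.
ΔY = k × ΔG = (−$198 million) / 0.43 ≈ −$460.5 million.

−$460.5 million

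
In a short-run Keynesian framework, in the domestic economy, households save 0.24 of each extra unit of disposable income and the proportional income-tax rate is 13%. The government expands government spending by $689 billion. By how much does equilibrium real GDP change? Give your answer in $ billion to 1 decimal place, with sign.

+$2,033.6 billion

MPC = 1 − MPS = 1 − 0.24 = 0.76.
Expenditure multiplier = 1/(1 − c(1−t)) = 1/(1 − 0.76×0.87) = 1/0.3388 ≈ 2.952.
ΔY = k × ΔG = (+$689 billion) / 0.3388 ≈ +$2,033.6 billion.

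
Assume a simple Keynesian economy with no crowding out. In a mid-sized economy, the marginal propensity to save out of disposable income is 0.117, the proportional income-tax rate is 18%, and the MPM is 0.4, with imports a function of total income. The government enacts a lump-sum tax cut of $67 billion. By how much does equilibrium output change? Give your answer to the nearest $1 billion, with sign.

MPC = 1 − MPS = 1 − 0.117 = 0.883.
A lump-sum tax change of −$67 billion shifts disposable income by +$67 billion; first-round consumption changes by −c × ΔT = −0.883 × (−$67 billion) = +$59.161 billion.
Expenditure multiplier = 1/(1 − c(1−t) + m) = 1/(1 − 0.883×0.82 + 0.4) = 1/0.67594 ≈ 1.479.
The tax multiplier is −c × k ≈ −1.306, so ΔY = k × (−c·ΔT) = (+$59.161 billion) / 0.67594 ≈ +$88 billion.

+$88 billion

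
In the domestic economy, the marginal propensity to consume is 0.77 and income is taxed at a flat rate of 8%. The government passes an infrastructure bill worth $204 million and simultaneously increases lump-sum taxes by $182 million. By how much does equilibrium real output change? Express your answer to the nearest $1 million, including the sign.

Expenditure multiplier = 1/(1 − c(1−t)) = 1/(1 − 0.77×0.92) = 1/0.2916 ≈ 3.429.
ΔG contributes k·ΔG = (+$204 million) / 0.2916 ≈ +$699.6 million.
ΔT of +$182 million changes first-round spending by −c·ΔT = −$140.14 million, contributing k·(−c·ΔT) = (−$140.14 million) / 0.2916 ≈ −$480.6 million.
Net ΔY = k(ΔG − c·ΔT) = (+$63.86 million) / 0.2916 ≈ +$219 million.

+$219 million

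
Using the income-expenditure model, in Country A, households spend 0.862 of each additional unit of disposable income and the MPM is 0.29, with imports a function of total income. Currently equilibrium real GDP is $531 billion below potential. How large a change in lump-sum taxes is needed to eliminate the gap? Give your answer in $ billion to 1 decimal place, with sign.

Spending multiplier = 1/(1 − c + m) = 1/(1 − 0.862 + 0.29) = 1/0.428 ≈ 2.336.
Tax multiplier = −c·k = −0.862/0.428 ≈ −2.014. Need ΔY = +$531 billion, so ΔT = ΔY/(−c·k) = −(+$531 billion) × 0.428 / 0.862 ≈ −$263.7 billion.
The government should cut lump-sum taxes by $263.7 billion.

−$263.7 billion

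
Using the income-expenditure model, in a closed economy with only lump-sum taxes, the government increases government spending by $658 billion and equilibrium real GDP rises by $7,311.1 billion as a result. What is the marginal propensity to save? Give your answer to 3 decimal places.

0.090

Implied spending multiplier k = ΔY/ΔG = 7,311.1/658 ≈ 11.1111.
Since k = 1/(1 − MPC), MPC = 1 − 1/k = 1 − ΔG/ΔY = 1 − 658/7,311.1 ≈ 0.910.
MPS = 1 − MPC = 0.090.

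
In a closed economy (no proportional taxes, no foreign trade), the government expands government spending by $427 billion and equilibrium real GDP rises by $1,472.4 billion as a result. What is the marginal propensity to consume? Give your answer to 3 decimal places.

Implied spending multiplier k = ΔY/ΔG = 1,472.4/427 ≈ 3.4482.
Since k = 1/(1 − MPC), MPC = 1 − 1/k = 1 − ΔG/ΔY = 1 − 427/1,472.4 ≈ 0.710.

0.710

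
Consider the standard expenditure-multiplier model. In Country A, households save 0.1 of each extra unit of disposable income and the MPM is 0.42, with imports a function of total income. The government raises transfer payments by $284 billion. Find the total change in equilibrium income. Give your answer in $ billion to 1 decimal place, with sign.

MPC = 1 − MPS = 1 − 0.1 = 0.9.
The transfer change shifts disposable income by +$284 billion, so first-round consumption changes by c·ΔTR = 0.9 × (+$284 billion) = +$255.6 billion.
Expenditure multiplier = 1/(1 − c + m) = 1/(1 − 0.9 + 0.42) = 1/0.52 ≈ 1.923.
The transfer multiplier is c × k ≈ 1.731, so ΔY = k × (c·ΔTR) = (+$255.6 billion) / 0.52 ≈ +$491.5 billion.

+$491.5 billion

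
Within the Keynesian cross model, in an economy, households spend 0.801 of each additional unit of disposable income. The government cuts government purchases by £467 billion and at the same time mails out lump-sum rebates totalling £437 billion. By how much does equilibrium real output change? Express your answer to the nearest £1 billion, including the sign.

Expenditure multiplier = 1/(1 − MPC) = 1/(1 − 0.801) = 1/0.199 ≈ 5.025.
ΔG contributes k·ΔG = (−£467 billion) / 0.199 ≈ −£2,346.7 billion.
ΔT of −£437 billion changes first-round spending by −c·ΔT = +£350.037 billion, contributing k·(−c·ΔT) = (+£350.037 billion) / 0.199 ≈ +£1,759 billion.
Net ΔY = k(ΔG − c·ΔT) = (−£116.963 billion) / 0.199 ≈ −£588 billion.

−£588 billion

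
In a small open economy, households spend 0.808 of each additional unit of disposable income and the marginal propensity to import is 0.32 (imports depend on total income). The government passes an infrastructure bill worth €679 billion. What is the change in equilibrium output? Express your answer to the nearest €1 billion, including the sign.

+€1,326 billion

Spending multiplier = 1/(1 − c + m) = 1/(1 − 0.808 + 0.32) = 1/0.512 ≈ 1.953.
ΔY = k × ΔG = (+€679 billion) / 0.512 ≈ +€1,326 billion.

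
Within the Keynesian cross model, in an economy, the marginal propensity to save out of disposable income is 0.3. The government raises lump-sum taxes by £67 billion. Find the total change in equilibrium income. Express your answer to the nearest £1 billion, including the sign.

−£156 billion

MPC = 1 − MPS = 1 − 0.3 = 0.7.
A lump-sum tax change of +£67 billion shifts disposable income by −£67 billion; first-round consumption changes by −c × ΔT = −0.7 × (+£67 billion) = −£46.9 billion.
Expenditure multiplier = 1/(1 − MPC) = 1/(1 − 0.7) = 1/0.3 ≈ 3.333.
The tax multiplier is −c × k ≈ −2.333, so ΔY = k × (−c·ΔT) = (−£46.9 billion) / 0.3 ≈ −£156 billion.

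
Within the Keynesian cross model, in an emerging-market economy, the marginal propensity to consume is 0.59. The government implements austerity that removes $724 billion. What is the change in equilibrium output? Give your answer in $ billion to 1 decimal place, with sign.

−$1,765.9 billion

Expenditure multiplier = 1/(1 − MPC) = 1/(1 − 0.59) = 1/0.41 ≈ 2.439.
ΔY = k × ΔG = (−$724 billion) / 0.41 ≈ −$1,765.9 billion.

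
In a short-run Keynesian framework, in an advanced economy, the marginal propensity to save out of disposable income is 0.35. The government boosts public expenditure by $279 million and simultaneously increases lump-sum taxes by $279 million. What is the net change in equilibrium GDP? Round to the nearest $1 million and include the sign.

+$279 million

MPC = 1 − MPS = 1 − 0.35 = 0.65.
Expenditure multiplier = 1/(1 − MPC) = 1/(1 − 0.65) = 1/0.35 ≈ 2.857.
ΔG contributes k·ΔG = (+$279 million) / 0.35 ≈ +$797.1 million.
ΔT of +$279 million changes first-round spending by −c·ΔT = −$181.35 million, contributing k·(−c·ΔT) = (−$181.35 million) / 0.35 ≈ −$518.1 million.
With ΔG = ΔT and no other leakages, the balanced-budget multiplier is 1, so ΔY = ΔG = +$279 million.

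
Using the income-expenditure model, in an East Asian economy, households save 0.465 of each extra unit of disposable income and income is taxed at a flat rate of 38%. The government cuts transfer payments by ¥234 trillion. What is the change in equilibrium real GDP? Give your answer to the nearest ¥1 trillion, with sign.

−¥187 trillion

MPC = 1 − MPS = 1 − 0.465 = 0.535.
The transfer change shifts disposable income by −¥234 trillion, so first-round consumption changes by c·ΔTR = 0.535 × (−¥234 trillion) = −¥125.19 trillion.
Expenditure multiplier = 1/(1 − c(1−t)) = 1/(1 − 0.535×0.62) = 1/0.6683 ≈ 1.496.
The transfer multiplier is c × k ≈ 0.801, so ΔY = k × (c·ΔTR) = (−¥125.19 trillion) / 0.6683 ≈ −¥187 trillion.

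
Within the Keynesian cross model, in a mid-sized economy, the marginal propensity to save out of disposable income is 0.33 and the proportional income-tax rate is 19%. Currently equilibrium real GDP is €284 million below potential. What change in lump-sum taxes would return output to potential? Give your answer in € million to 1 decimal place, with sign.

−€193.8 million

MPC = 1 − MPS = 1 − 0.33 = 0.67.
Spending multiplier = 1/(1 − c(1−t)) = 1/(1 − 0.67×0.81) = 1/0.4573 ≈ 2.187.
Tax multiplier = −c·k = −0.67/0.4573 ≈ −1.465. Need ΔY = +€284 million, so ΔT = ΔY/(−c·k) = −(+€284 million) × 0.4573 / 0.67 ≈ −€193.8 million.
The government should cut lump-sum taxes by €193.8 million.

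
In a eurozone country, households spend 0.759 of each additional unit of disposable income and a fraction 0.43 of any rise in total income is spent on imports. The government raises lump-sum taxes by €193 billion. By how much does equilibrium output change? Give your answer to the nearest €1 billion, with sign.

A lump-sum tax change of +€193 billion shifts disposable income by −€193 billion; first-round consumption changes by −c × ΔT = −0.759 × (+€193 billion) = −€146.487 billion.
Expenditure multiplier = 1/(1 − c + m) = 1/(1 − 0.759 + 0.43) = 1/0.671 ≈ 1.49.
The tax multiplier is −c × k ≈ −1.131, so ΔY = k × (−c·ΔT) = (−€146.487 billion) / 0.671 ≈ −€218 billion.

−€218 billion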